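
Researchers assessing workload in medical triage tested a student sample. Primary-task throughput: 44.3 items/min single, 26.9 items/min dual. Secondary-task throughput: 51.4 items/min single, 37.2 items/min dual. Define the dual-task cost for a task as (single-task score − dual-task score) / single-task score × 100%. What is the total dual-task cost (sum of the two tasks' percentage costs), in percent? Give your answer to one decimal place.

66.9

Primary cost = (44.3 − 26.9) / 44.3 × 100% = 39.2777%.
Secondary cost = (51.4 − 37.2) / 51.4 × 100% = 27.6265%.
Total = 39.2777% + 27.6265% = 66.9042% ≈ 66.9%.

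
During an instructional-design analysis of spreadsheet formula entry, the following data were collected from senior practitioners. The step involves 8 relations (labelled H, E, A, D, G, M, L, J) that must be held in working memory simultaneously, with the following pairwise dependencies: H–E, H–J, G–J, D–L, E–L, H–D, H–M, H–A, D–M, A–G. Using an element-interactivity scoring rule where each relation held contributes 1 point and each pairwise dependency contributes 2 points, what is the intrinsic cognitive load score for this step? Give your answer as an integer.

28

Count of relations held simultaneously: 8.
Count of pairwise dependencies listed: 10.
Element contribution: 8 × 1 = 8.
Interaction contribution: 10 × 2 = 20.
Intrinsic load = 8 + 20 = 28.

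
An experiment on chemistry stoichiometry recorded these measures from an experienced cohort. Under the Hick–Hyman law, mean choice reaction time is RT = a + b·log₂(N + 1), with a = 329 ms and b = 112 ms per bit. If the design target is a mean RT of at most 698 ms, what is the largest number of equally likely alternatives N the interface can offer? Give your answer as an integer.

8

Set 329 + 112·log₂(N + 1) ≤ 698.
log₂(N + 1) ≤ (698 − 329) / 112 = 3.2946.
N + 1 ≤ 2^3.2946 = 9.8124.
N ≤ 8.8124, so the largest integer N is 8.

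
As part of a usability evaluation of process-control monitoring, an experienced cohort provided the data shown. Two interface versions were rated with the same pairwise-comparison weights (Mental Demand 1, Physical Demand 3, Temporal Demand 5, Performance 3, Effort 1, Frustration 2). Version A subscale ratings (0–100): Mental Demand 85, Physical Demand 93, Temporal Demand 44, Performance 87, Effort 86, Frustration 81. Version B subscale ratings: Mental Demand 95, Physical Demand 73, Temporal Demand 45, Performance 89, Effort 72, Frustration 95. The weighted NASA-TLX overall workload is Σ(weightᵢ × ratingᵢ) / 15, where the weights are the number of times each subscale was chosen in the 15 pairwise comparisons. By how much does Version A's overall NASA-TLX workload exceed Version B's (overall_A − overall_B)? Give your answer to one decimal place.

Version A weighted sum = 1·85 + 3·93 + 5·44 + 3·87 + 1·86 + 2·81 = 85 + 279 + 220 + 261 + 86 + 162 = 1093; overall_A = 1093/15 = 72.8667.
Version B weighted sum = 1·95 + 3·73 + 5·45 + 3·89 + 1·72 + 2·95 = 95 + 219 + 225 + 267 + 72 + 190 = 1068; overall_B = 1068/15 = 71.2000.
Difference = 72.8667 − 71.2000 = 1.6667 ≈ 1.7.

1.7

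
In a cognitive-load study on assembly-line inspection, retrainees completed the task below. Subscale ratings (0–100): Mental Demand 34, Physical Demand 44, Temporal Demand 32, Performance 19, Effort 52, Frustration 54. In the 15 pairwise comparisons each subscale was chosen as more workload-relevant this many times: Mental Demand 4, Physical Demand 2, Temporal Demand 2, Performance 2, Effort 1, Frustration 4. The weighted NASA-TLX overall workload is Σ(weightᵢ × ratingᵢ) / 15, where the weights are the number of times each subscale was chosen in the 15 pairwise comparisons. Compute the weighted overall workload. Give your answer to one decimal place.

39.6

The tallies are the weights (they sum to 15).
Weighted sum = 4·34 + 2·44 + 2·32 + 2·19 + 1·52 + 4·54
            = 136 + 88 + 64 + 38 + 52 + 216 = 594.
Overall workload = 594 / 15 = 39.6000 ≈ 39.6.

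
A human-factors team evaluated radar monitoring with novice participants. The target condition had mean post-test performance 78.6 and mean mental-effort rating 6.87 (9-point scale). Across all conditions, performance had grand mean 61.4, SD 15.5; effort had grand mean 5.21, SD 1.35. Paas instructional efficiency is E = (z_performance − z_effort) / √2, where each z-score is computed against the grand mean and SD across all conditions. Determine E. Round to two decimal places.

-0.08

z_performance = (78.6 − 61.4) / 15.5 = 17.2000 / 15.5 = 1.1097.
z_effort = (6.87 − 5.21) / 1.35 = 1.6600 / 1.35 = 1.2296.
z_P − z_E = 1.1097 − 1.2296 = -0.1199.
E = -0.1199 / √2 = -0.1199 / 1.41421 = -0.0848 ≈ -0.08.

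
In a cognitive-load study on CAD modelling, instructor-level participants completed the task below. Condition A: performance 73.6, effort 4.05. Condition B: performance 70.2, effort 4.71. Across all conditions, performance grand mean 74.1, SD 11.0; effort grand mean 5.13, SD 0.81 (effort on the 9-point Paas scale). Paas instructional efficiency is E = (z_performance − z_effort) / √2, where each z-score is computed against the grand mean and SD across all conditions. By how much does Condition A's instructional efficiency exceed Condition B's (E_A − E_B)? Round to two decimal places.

Condition A: z_P = (73.6 − 74.1)/11.0 = -0.0455; z_E = (4.05 − 5.13)/0.81 = -1.3333; E_A = (-0.0455 − (-1.3333))/√2 = 0.9106.
Condition B: z_P = (70.2 − 74.1)/11.0 = -0.3545; z_E = (4.71 − 5.13)/0.81 = -0.5185; E_B = (-0.3545 − (-0.5185))/√2 = 0.1160.
E_A − E_B = 0.9106 − 0.1160 = 0.7946 ≈ 0.79.

0.79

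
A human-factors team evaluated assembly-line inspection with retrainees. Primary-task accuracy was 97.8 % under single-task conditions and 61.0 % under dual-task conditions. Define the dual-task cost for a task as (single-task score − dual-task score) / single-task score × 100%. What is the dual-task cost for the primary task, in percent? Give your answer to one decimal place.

Cost = (97.8 − 61.0) / 97.8 × 100%
     = 36.8000 / 97.8 × 100% = 37.6278%.
≈ 37.6%.

37.6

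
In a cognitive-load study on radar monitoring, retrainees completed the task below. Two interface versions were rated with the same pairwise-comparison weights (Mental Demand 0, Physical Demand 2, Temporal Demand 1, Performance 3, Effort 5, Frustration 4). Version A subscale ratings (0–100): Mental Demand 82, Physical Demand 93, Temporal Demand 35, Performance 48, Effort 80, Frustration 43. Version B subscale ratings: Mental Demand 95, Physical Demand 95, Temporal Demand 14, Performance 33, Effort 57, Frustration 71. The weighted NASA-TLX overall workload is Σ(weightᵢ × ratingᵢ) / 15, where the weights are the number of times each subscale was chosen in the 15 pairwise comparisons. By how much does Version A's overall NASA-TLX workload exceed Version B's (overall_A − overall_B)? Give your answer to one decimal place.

Version A weighted sum = 0·82 + 2·93 + 1·35 + 3·48 + 5·80 + 4·43 = 0 + 186 + 35 + 144 + 400 + 172 = 937; overall_A = 937/15 = 62.4667.
Version B weighted sum = 0·95 + 2·95 + 1·14 + 3·33 + 5·57 + 4·71 = 0 + 190 + 14 + 99 + 285 + 284 = 872; overall_B = 872/15 = 58.1333.
Difference = 62.4667 − 58.1333 = 4.3334 ≈ 4.3.

4.3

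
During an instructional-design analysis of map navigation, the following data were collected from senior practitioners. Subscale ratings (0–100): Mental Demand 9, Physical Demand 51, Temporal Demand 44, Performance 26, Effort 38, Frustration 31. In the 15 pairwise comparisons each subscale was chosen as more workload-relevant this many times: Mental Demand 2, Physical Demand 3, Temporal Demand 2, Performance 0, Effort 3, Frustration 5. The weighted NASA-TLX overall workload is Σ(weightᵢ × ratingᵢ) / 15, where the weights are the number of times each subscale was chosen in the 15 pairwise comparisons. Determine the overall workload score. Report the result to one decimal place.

The tallies are the weights (they sum to 15).
Weighted sum = 2·9 + 3·51 + 2·44 + 0·26 + 3·38 + 5·31
            = 18 + 153 + 88 + 0 + 114 + 155 = 528.
Overall workload = 528 / 15 = 35.2000 ≈ 35.2.

35.2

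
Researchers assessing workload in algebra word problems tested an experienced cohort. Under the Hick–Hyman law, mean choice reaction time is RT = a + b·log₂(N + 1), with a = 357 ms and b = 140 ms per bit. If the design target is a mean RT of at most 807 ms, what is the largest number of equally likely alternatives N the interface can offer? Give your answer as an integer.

8

Set 357 + 140·log₂(N + 1) ≤ 807.
log₂(N + 1) ≤ (807 − 357) / 140 = 3.2143.
N + 1 ≤ 2^3.2143 = 9.2811.
N ≤ 8.2811, so the largest integer N is 8.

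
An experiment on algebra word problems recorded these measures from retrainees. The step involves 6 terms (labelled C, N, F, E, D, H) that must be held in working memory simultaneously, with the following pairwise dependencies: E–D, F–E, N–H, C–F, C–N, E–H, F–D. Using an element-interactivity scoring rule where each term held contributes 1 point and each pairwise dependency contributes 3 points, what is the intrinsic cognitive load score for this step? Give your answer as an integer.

27

Count of terms held simultaneously: 6.
Count of pairwise dependencies listed: 7.
Element contribution: 6 × 1 = 6.
Interaction contribution: 7 × 3 = 21.
Intrinsic load = 6 + 21 = 27.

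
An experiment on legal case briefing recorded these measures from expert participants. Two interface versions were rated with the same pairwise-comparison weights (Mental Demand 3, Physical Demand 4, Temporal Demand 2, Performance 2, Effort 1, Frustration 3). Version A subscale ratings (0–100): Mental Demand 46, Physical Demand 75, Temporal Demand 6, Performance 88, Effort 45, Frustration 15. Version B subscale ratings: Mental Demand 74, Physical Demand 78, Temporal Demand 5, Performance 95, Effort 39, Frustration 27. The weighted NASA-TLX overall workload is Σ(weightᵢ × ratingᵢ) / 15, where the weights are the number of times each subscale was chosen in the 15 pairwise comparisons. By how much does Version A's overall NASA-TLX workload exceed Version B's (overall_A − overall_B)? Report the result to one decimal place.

-9.2

Version A weighted sum = 3·46 + 4·75 + 2·6 + 2·88 + 1·45 + 3·15 = 138 + 300 + 12 + 176 + 45 + 45 = 716; overall_A = 716/15 = 47.7333.
Version B weighted sum = 3·74 + 4·78 + 2·5 + 2·95 + 1·39 + 3·27 = 222 + 312 + 10 + 190 + 39 + 81 = 854; overall_B = 854/15 = 56.9333.
Difference = 47.7333 − 56.9333 = -9.2000 ≈ -9.2.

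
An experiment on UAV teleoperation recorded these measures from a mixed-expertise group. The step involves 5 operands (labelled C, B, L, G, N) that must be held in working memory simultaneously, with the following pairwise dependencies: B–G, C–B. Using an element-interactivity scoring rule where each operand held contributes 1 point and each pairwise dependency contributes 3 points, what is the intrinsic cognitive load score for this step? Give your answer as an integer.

11

Count of operands held simultaneously: 5.
Count of pairwise dependencies listed: 2.
Element contribution: 5 × 1 = 5.
Interaction contribution: 2 × 3 = 6.
Intrinsic load = 5 + 6 = 11.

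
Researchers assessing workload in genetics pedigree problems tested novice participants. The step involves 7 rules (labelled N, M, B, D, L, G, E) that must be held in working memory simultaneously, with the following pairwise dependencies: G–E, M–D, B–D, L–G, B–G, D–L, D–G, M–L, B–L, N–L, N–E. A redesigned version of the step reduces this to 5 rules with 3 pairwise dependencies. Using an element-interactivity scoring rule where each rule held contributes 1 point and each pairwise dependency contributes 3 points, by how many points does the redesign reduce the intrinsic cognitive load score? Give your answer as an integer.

Original: 7 × 1 + 11 × 3 = 7 + 33 = 40.
Redesigned: 5 × 1 + 3 × 3 = 5 + 9 = 14.
Reduction = 40 − 14 = 26.

26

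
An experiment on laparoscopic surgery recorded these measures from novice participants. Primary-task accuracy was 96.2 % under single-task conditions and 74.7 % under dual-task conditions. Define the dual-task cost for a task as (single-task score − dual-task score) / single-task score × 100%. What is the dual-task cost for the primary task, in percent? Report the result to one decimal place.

22.3

Cost = (96.2 − 74.7) / 96.2 × 100%
     = 21.5000 / 96.2 × 100% = 22.3493%.
≈ 22.3%.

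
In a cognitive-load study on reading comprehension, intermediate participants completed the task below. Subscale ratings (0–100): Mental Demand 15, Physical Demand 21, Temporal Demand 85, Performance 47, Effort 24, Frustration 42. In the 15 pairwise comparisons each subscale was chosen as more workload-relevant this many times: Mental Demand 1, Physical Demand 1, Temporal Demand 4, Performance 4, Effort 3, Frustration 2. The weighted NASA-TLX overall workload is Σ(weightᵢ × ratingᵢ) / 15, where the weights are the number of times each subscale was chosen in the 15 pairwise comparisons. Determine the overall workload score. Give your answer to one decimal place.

48.0

The tallies are the weights (they sum to 15).
Weighted sum = 1·15 + 1·21 + 4·85 + 4·47 + 3·24 + 2·42
            = 15 + 21 + 340 + 188 + 72 + 84 = 720.
Overall workload = 720 / 15 = 48.0000 ≈ 48.0.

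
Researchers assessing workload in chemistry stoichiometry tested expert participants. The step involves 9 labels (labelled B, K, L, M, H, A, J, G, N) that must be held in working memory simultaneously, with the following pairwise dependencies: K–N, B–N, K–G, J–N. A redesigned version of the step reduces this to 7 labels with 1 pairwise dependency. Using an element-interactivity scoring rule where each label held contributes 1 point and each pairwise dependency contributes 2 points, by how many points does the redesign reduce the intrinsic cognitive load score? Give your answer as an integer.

Original: 9 × 1 + 4 × 2 = 9 + 8 = 17.
Redesigned: 7 × 1 + 1 × 2 = 7 + 2 = 9.
Reduction = 17 − 9 = 8.

8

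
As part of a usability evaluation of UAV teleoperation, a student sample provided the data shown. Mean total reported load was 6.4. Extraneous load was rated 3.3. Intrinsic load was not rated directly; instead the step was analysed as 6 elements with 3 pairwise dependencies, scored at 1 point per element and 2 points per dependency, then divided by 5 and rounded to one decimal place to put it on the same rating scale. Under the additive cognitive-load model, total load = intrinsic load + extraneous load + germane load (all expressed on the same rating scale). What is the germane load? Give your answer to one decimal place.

Intrinsic (element-interactivity): (6 × 1 + 3 × 2) / 5 = 12 / 5 = 2.4000 → 2.4.
germane load = total − intrinsic − extraneous
             = 6.4 − 2.4 − 3.3 = 0.7.

0.7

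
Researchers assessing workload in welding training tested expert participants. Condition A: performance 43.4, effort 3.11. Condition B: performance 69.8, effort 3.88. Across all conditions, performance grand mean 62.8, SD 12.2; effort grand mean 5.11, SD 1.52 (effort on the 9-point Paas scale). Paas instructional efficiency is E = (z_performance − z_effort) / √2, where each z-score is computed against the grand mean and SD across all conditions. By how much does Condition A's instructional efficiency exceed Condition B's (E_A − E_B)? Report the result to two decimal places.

-1.17

Condition A: z_P = (43.4 − 62.8)/12.2 = -1.5902; z_E = (3.11 − 5.11)/1.52 = -1.3158; E_A = (-1.5902 − (-1.3158))/√2 = -0.1940.
Condition B: z_P = (69.8 − 62.8)/12.2 = 0.5738; z_E = (3.88 − 5.11)/1.52 = -0.8092; E_B = (0.5738 − (-0.8092))/√2 = 0.9779.
E_A − E_B = -0.1940 − 0.9779 = -1.1719 ≈ -1.17.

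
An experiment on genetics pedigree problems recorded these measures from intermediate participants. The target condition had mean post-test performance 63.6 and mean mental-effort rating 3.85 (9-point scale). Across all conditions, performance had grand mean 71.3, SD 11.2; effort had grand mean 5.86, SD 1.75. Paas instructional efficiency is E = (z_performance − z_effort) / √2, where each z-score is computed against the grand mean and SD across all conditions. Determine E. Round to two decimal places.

z_performance = (63.6 − 71.3) / 11.2 = -7.7000 / 11.2 = -0.6875.
z_effort = (3.85 − 5.86) / 1.75 = -2.0100 / 1.75 = -1.1486.
z_P − z_E = -0.6875 − (-1.1486) = 0.4611.
E = 0.4611 / √2 = 0.4611 / 1.41421 = 0.3260 ≈ 0.33.

0.33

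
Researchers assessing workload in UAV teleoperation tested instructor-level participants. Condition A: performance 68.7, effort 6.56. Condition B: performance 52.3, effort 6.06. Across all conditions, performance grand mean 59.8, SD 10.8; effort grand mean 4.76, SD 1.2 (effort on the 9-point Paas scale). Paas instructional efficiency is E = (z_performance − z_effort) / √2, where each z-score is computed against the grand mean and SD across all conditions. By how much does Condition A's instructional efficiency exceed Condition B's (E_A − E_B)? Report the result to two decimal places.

Condition A: z_P = (68.7 − 59.8)/10.8 = 0.8241; z_E = (6.56 − 4.76)/1.2 = 1.5000; E_A = (0.8241 − 1.5000)/√2 = -0.4779.
Condition B: z_P = (52.3 − 59.8)/10.8 = -0.6944; z_E = (6.06 − 4.76)/1.2 = 1.0833; E_B = (-0.6944 − 1.0833)/√2 = -1.2570.
E_A − E_B = -0.4779 − (-1.2570) = 0.7791 ≈ 0.78.

0.78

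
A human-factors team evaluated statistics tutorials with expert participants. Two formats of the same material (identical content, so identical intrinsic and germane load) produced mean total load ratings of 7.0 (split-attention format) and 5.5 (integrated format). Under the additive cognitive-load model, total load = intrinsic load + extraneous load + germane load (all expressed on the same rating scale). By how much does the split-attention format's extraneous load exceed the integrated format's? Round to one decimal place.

1.5

Intrinsic and germane load are equal across formats, so the difference in total load equals the difference in extraneous load.
Extraneous-load difference = 7.0 − 5.5 = 1.5.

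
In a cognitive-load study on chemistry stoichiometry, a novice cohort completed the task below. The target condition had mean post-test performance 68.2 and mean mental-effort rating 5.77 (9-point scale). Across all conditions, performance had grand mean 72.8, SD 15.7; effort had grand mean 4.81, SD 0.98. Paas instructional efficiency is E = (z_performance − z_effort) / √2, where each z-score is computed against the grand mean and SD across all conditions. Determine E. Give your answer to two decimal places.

z_performance = (68.2 − 72.8) / 15.7 = -4.6000 / 15.7 = -0.2930.
z_effort = (5.77 − 4.81) / 0.98 = 0.9600 / 0.98 = 0.9796.
z_P − z_E = -0.2930 − 0.9796 = -1.2726.
E = -1.2726 / √2 = -1.2726 / 1.41421 = -0.8999 ≈ -0.90.

-0.90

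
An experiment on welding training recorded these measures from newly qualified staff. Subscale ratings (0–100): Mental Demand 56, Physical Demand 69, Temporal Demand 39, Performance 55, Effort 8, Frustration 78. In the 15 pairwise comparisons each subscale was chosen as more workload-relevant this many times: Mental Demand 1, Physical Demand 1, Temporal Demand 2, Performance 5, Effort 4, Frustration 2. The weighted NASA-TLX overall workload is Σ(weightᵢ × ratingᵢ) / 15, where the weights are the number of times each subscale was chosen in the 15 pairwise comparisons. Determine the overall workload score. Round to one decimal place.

The tallies are the weights (they sum to 15).
Weighted sum = 1·56 + 1·69 + 2·39 + 5·55 + 4·8 + 2·78
            = 56 + 69 + 78 + 275 + 32 + 156 = 666.
Overall workload = 666 / 15 = 44.4000 ≈ 44.4.

44.4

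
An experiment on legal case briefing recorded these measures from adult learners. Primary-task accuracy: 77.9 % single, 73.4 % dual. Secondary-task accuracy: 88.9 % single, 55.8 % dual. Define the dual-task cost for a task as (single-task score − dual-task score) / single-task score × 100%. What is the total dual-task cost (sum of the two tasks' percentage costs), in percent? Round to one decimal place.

43.0

Primary cost = (77.9 − 73.4) / 77.9 × 100% = 5.7766%.
Secondary cost = (88.9 − 55.8) / 88.9 × 100% = 37.2328%.
Total = 5.7766% + 37.2328% = 43.0094% ≈ 43.0%.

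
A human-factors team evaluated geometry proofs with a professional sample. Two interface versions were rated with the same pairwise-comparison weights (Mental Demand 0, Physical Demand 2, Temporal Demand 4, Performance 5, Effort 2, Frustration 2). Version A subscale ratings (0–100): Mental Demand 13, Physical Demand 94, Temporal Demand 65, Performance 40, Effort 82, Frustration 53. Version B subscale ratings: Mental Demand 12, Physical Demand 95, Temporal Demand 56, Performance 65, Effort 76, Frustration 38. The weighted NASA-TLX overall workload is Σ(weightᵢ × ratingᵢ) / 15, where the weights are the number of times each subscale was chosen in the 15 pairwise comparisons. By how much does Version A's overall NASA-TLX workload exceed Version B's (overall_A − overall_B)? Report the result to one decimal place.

-3.3

Version A weighted sum = 0·13 + 2·94 + 4·65 + 5·40 + 2·82 + 2·53 = 0 + 188 + 260 + 200 + 164 + 106 = 918; overall_A = 918/15 = 61.2000.
Version B weighted sum = 0·12 + 2·95 + 4·56 + 5·65 + 2·76 + 2·38 = 0 + 190 + 224 + 325 + 152 + 76 = 967; overall_B = 967/15 = 64.4667.
Difference = 61.2000 − 64.4667 = -3.2667 ≈ -3.3.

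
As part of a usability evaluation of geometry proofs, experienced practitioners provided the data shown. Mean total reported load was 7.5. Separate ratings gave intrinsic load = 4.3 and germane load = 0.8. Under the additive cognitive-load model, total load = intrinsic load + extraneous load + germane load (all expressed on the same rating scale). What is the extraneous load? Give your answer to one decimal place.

2.4

extraneous load = total − intrinsic − germane
             = 7.5 − 4.3 − 0.8 = 2.4.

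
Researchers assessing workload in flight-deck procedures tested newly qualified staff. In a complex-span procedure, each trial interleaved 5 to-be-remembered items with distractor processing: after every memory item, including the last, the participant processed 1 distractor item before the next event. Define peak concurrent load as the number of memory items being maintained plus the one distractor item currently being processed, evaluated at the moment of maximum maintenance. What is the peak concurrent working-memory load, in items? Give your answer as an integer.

6

Maintenance is greatest during the distractor(s) after memory item 5: all 5 memory items are being held.
One distractor item is concurrently being processed.
Peak concurrent load = 5 + 1 = 6 items.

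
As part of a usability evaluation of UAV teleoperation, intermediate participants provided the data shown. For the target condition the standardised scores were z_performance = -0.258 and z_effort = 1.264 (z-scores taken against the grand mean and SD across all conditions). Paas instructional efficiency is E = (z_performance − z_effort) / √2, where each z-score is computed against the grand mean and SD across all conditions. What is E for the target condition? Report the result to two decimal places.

-1.08

z_P − z_E = -0.258 − 1.264 = -1.5220.
E = -1.5220 / √2 = -1.5220 / 1.41421 = -1.0762 ≈ -1.08.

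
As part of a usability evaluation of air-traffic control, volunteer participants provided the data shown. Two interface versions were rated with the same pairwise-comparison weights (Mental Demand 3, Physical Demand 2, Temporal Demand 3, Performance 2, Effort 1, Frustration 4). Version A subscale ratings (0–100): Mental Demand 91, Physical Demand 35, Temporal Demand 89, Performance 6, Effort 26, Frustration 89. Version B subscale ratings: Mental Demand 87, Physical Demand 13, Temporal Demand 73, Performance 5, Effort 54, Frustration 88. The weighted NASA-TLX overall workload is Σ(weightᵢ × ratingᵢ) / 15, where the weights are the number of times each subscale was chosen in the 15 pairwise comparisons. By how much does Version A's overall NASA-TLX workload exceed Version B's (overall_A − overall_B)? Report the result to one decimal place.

Version A weighted sum = 3·91 + 2·35 + 3·89 + 2·6 + 1·26 + 4·89 = 273 + 70 + 267 + 12 + 26 + 356 = 1004; overall_A = 1004/15 = 66.9333.
Version B weighted sum = 3·87 + 2·13 + 3·73 + 2·5 + 1·54 + 4·88 = 261 + 26 + 219 + 10 + 54 + 352 = 922; overall_B = 922/15 = 61.4667.
Difference = 66.9333 − 61.4667 = 5.4666 ≈ 5.5.

5.5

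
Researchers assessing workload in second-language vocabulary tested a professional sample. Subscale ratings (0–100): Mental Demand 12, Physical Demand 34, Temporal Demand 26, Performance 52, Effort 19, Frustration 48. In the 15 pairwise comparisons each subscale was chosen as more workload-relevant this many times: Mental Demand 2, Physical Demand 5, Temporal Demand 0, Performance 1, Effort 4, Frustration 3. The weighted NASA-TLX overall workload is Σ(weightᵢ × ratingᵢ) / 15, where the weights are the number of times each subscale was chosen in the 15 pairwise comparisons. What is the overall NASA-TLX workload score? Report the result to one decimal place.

The tallies are the weights (they sum to 15).
Weighted sum = 2·12 + 5·34 + 0·26 + 1·52 + 4·19 + 3·48
            = 24 + 170 + 0 + 52 + 76 + 144 = 466.
Overall workload = 466 / 15 = 31.0667 ≈ 31.1.

31.1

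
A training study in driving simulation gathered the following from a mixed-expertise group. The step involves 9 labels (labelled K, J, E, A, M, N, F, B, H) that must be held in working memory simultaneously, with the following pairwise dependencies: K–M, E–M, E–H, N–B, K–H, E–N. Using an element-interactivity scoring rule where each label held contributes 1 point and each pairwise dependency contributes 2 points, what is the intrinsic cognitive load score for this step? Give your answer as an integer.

Count of labels held simultaneously: 9.
Count of pairwise dependencies listed: 6.
Element contribution: 9 × 1 = 9.
Interaction contribution: 6 × 2 = 12.
Intrinsic load = 9 + 12 = 21.

21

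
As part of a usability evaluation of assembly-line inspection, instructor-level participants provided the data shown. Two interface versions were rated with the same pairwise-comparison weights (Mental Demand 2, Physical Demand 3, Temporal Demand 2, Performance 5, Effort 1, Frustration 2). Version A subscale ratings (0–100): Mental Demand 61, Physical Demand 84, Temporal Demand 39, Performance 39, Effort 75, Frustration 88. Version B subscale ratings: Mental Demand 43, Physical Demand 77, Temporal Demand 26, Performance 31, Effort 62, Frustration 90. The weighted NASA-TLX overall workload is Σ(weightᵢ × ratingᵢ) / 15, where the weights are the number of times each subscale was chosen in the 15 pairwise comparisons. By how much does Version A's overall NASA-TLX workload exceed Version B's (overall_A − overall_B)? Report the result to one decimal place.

8.8

Version A weighted sum = 2·61 + 3·84 + 2·39 + 5·39 + 1·75 + 2·88 = 122 + 252 + 78 + 195 + 75 + 176 = 898; overall_A = 898/15 = 59.8667.
Version B weighted sum = 2·43 + 3·77 + 2·26 + 5·31 + 1·62 + 2·90 = 86 + 231 + 52 + 155 + 62 + 180 = 766; overall_B = 766/15 = 51.0667.
Difference = 59.8667 − 51.0667 = 8.8000 ≈ 8.8.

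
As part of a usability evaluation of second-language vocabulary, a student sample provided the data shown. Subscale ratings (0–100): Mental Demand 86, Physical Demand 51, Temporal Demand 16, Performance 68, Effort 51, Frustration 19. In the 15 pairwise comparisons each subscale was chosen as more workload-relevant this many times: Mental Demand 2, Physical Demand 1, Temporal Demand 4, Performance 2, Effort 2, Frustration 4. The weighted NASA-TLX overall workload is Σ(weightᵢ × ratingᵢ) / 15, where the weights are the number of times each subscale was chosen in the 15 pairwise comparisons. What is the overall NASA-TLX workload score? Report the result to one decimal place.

40.1

The tallies are the weights (they sum to 15).
Weighted sum = 2·86 + 1·51 + 4·16 + 2·68 + 2·51 + 4·19
            = 172 + 51 + 64 + 136 + 102 + 76 = 601.
Overall workload = 601 / 15 = 40.0667 ≈ 40.1.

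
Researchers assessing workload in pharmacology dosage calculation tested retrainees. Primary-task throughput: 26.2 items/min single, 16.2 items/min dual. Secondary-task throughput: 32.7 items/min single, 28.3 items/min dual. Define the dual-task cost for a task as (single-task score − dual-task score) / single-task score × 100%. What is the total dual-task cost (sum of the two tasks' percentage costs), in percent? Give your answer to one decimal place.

Primary cost = (26.2 − 16.2) / 26.2 × 100% = 38.1679%.
Secondary cost = (32.7 − 28.3) / 32.7 × 100% = 13.4557%.
Total = 38.1679% + 13.4557% = 51.6236% ≈ 51.6%.

51.6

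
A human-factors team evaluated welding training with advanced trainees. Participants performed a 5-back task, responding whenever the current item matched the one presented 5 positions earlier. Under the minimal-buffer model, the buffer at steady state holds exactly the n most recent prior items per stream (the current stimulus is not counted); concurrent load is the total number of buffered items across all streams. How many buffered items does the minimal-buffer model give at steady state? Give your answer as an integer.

The buffer holds the 5 most recent prior items.
Steady-state concurrent load = 5 items.

5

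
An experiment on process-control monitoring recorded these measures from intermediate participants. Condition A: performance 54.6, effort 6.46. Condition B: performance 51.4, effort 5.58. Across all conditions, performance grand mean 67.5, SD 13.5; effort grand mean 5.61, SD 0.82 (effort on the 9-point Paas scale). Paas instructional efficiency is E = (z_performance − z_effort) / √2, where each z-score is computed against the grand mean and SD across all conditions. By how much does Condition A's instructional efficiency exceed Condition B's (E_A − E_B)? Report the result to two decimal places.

Condition A: z_P = (54.6 − 67.5)/13.5 = -0.9556; z_E = (6.46 − 5.61)/0.82 = 1.0366; E_A = (-0.9556 − 1.0366)/√2 = -1.4087.
Condition B: z_P = (51.4 − 67.5)/13.5 = -1.1926; z_E = (5.58 − 5.61)/0.82 = -0.0366; E_B = (-1.1926 − (-0.0366))/√2 = -0.8174.
E_A − E_B = -1.4087 − (-0.8174) = -0.5913 ≈ -0.59.

-0.59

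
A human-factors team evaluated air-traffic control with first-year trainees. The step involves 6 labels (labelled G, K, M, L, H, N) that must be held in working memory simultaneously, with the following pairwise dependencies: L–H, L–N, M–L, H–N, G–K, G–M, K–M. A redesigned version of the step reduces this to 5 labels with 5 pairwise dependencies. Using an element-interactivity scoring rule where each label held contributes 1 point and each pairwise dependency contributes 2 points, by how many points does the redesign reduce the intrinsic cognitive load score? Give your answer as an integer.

5

Original: 6 × 1 + 7 × 2 = 6 + 14 = 20.
Redesigned: 5 × 1 + 5 × 2 = 5 + 10 = 15.
Reduction = 20 − 15 = 5.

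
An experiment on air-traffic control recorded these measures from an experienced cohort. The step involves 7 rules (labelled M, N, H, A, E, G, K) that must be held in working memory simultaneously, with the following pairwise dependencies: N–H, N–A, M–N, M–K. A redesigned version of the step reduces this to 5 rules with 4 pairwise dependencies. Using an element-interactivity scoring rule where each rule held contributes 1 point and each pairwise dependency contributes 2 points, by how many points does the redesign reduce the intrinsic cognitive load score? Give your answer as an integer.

2

Original: 7 × 1 + 4 × 2 = 7 + 8 = 15.
Redesigned: 5 × 1 + 4 × 2 = 5 + 8 = 13.
Reduction = 15 − 13 = 2.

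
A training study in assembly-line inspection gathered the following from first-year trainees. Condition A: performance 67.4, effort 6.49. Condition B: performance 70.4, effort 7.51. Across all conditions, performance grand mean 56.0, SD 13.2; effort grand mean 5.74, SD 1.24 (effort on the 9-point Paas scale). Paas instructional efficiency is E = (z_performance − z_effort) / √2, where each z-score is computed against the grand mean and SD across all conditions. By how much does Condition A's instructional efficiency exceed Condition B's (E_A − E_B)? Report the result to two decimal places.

0.42

Condition A: z_P = (67.4 − 56.0)/13.2 = 0.8636; z_E = (6.49 − 5.74)/1.24 = 0.6048; E_A = (0.8636 − 0.6048)/√2 = 0.1830.
Condition B: z_P = (70.4 − 56.0)/13.2 = 1.0909; z_E = (7.51 − 5.74)/1.24 = 1.4274; E_B = (1.0909 − 1.4274)/√2 = -0.2379.
E_A − E_B = 0.1830 − (-0.2379) = 0.4209 ≈ 0.42.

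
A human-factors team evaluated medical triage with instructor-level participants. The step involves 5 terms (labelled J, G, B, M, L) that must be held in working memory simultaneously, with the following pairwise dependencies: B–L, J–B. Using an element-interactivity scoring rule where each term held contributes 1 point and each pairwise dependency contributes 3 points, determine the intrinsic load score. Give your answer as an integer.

11

Count of terms held simultaneously: 5.
Count of pairwise dependencies listed: 2.
Element contribution: 5 × 1 = 5.
Interaction contribution: 2 × 3 = 6.
Intrinsic load = 5 + 6 = 11.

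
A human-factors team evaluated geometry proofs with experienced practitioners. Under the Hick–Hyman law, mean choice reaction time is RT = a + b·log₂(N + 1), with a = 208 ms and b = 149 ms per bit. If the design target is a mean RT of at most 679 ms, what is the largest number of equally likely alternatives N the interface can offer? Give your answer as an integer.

Set 208 + 149·log₂(N + 1) ≤ 679.
log₂(N + 1) ≤ (679 − 208) / 149 = 3.1611.
N + 1 ≤ 2^3.1611 = 8.9451.
N ≤ 7.9451, so the largest integer N is 7.

7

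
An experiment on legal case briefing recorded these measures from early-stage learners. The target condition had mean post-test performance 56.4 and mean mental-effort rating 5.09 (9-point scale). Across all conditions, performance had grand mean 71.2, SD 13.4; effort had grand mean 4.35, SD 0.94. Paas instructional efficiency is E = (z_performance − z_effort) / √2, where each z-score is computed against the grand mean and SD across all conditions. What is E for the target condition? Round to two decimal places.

-1.34

z_performance = (56.4 − 71.2) / 13.4 = -14.8000 / 13.4 = -1.1045.
z_effort = (5.09 − 4.35) / 0.94 = 0.7400 / 0.94 = 0.7872.
z_P − z_E = -1.1045 − 0.7872 = -1.8917.
E = -1.8917 / √2 = -1.8917 / 1.41421 = -1.3376 ≈ -1.34.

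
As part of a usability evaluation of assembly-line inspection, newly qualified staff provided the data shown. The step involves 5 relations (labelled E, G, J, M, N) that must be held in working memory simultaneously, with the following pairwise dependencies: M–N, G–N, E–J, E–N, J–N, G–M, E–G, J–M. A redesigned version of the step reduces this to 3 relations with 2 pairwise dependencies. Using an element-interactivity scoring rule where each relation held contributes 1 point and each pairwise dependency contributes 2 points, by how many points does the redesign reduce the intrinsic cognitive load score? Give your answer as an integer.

Original: 5 × 1 + 8 × 2 = 5 + 16 = 21.
Redesigned: 3 × 1 + 2 × 2 = 3 + 4 = 7.
Reduction = 21 − 7 = 14.

14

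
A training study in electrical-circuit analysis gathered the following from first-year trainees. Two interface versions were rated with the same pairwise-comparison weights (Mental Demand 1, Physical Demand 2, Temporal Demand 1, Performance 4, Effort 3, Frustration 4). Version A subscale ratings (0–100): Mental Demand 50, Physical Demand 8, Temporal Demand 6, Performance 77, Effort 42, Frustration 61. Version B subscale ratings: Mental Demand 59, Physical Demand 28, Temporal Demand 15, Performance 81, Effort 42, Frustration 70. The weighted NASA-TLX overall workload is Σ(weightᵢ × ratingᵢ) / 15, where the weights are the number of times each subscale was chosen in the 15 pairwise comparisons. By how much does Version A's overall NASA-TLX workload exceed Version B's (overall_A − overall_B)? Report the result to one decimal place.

Version A weighted sum = 1·50 + 2·8 + 1·6 + 4·77 + 3·42 + 4·61 = 50 + 16 + 6 + 308 + 126 + 244 = 750; overall_A = 750/15 = 50.0000.
Version B weighted sum = 1·59 + 2·28 + 1·15 + 4·81 + 3·42 + 4·70 = 59 + 56 + 15 + 324 + 126 + 280 = 860; overall_B = 860/15 = 57.3333.
Difference = 50.0000 − 57.3333 = -7.3333 ≈ -7.3.

-7.3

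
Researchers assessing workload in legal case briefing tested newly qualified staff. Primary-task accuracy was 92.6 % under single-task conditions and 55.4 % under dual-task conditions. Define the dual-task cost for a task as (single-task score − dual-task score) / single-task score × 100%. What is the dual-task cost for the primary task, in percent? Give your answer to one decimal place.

40.2

Cost = (92.6 − 55.4) / 92.6 × 100%
     = 37.2000 / 92.6 × 100% = 40.1728%.
≈ 40.2%.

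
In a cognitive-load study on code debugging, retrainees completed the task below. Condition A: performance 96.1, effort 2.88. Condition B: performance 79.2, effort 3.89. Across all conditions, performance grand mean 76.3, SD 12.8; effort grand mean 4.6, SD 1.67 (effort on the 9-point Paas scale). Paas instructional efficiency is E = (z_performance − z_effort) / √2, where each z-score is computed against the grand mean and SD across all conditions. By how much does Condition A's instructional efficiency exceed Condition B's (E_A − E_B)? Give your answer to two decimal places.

Condition A: z_P = (96.1 − 76.3)/12.8 = 1.5469; z_E = (2.88 − 4.6)/1.67 = -1.0299; E_A = (1.5469 − (-1.0299))/√2 = 1.8221.
Condition B: z_P = (79.2 − 76.3)/12.8 = 0.2266; z_E = (3.89 − 4.6)/1.67 = -0.4251; E_B = (0.2266 − (-0.4251))/√2 = 0.4608.
E_A − E_B = 1.8221 − 0.4608 = 1.3613 ≈ 1.36.

1.36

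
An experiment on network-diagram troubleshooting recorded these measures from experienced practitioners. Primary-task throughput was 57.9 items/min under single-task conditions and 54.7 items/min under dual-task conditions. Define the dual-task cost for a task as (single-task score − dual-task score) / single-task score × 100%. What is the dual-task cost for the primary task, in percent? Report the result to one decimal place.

5.5

Cost = (57.9 − 54.7) / 57.9 × 100%
     = 3.2000 / 57.9 × 100% = 5.5268%.
≈ 5.5%.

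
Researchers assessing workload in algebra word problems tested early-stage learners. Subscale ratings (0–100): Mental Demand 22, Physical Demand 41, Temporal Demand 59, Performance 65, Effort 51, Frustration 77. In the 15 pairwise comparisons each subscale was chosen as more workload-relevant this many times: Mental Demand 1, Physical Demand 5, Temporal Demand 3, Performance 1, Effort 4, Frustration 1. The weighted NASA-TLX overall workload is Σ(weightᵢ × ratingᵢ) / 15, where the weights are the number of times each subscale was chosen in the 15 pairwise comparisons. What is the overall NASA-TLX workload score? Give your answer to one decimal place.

The tallies are the weights (they sum to 15).
Weighted sum = 1·22 + 5·41 + 3·59 + 1·65 + 4·51 + 1·77
            = 22 + 205 + 177 + 65 + 204 + 77 = 750.
Overall workload = 750 / 15 = 50.0000 ≈ 50.0.

50.0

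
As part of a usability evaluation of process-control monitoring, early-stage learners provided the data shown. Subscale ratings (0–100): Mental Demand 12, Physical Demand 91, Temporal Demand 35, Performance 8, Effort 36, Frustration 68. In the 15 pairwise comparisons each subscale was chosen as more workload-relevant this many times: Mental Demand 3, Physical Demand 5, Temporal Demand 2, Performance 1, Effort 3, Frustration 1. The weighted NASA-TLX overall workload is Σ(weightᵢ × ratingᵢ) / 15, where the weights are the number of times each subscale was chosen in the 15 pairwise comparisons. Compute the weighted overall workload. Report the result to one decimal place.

49.7

The tallies are the weights (they sum to 15).
Weighted sum = 3·12 + 5·91 + 2·35 + 1·8 + 3·36 + 1·68
            = 36 + 455 + 70 + 8 + 108 + 68 = 745.
Overall workload = 745 / 15 = 49.6667 ≈ 49.7.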